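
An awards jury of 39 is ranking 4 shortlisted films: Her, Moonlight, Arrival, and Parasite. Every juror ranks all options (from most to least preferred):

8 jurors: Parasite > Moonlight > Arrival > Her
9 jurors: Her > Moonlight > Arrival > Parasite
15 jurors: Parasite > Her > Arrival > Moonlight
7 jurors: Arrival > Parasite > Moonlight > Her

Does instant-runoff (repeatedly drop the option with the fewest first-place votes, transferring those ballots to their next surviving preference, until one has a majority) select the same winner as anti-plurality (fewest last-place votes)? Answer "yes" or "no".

Instant-runoff — R1 Her 9, Moonlight 0, Arrival 7, Parasite 23 (Parasite winner). Winner: Parasite.
Anti-plurality — last-place votes: Her 15, Moonlight 15, Arrival 0, Parasite 9. Winner: Arrival.
The two methods disagree.

no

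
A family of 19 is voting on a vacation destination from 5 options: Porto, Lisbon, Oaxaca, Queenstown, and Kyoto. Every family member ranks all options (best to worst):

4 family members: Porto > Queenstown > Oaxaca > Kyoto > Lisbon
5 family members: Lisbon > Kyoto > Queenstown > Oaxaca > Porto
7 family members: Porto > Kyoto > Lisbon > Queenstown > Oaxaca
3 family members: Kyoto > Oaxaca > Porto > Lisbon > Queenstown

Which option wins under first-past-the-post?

First-place votes: Porto 11, Lisbon 5, Oaxaca 0, Queenstown 0, Kyoto 3.
Porto has the most first-place votes.

Porto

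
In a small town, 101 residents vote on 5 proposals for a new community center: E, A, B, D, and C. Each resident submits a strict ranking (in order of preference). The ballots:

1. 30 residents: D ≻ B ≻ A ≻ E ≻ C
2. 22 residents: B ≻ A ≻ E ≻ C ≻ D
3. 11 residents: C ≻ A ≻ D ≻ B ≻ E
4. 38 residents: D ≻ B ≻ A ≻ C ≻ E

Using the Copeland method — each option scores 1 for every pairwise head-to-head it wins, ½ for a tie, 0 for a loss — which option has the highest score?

D

E: beats C; loses to A, B, and D → score 1.
A: beats E and C; loses to B and D → score 2.
B: beats E, A, and C; loses to D → score 3.
D: beats E, A, B, and C → score 4.
C: loses to E, A, B, and D → score 0.
D has the best pairwise record.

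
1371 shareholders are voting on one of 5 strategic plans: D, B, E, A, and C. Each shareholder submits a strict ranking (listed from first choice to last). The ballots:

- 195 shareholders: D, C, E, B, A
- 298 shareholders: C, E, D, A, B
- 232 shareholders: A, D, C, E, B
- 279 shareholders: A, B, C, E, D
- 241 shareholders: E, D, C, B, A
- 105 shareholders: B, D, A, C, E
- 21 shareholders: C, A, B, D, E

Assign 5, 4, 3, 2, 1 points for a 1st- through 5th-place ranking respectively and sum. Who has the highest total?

C

D: 195·5 + 298·3 + 232·4 + 279·1 + 241·4 + 105·4 + 21·2 = 4502
B: 195·2 + 298·1 + 232·1 + 279·4 + 241·2 + 105·5 + 21·3 = 3106
E: 195·3 + 298·4 + 232·2 + 279·2 + 241·5 + 105·1 + 21·1 = 4130
A: 195·1 + 298·2 + 232·5 + 279·5 + 241·1 + 105·3 + 21·4 = 3986
C: 195·4 + 298·5 + 232·3 + 279·3 + 241·3 + 105·2 + 21·5 = 4841
C has the highest Borda score (4841).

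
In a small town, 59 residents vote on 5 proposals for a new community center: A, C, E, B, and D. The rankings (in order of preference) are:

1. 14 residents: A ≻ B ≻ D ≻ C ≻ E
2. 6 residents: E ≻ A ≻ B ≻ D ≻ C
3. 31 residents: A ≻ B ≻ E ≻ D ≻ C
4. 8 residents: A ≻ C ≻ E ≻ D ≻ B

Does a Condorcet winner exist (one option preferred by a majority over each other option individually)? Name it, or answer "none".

A

A vs C: 59–0 for A.
A vs E: 53–6 for A.
A vs B: 59–0 for A.
A vs D: 59–0 for A.
A beats every other option head-to-head.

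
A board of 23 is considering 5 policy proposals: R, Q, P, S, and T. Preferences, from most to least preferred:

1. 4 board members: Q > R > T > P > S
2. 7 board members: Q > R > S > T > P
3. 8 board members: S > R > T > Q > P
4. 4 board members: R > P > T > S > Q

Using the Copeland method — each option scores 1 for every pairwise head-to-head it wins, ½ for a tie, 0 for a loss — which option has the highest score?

R: beats Q, P, S, and T → score 4.
Q: beats P; loses to R, S, and T → score 1.
P: loses to R, Q, S, and T → score 0.
S: beats Q, P, and T; loses to R → score 3.
T: beats Q and P; loses to R and S → score 2.
R has the best pairwise record.

R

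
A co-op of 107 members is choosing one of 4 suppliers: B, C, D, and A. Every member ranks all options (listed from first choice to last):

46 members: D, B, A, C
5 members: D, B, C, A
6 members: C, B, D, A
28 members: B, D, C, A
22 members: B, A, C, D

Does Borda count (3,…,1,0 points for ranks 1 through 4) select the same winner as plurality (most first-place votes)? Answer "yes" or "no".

Borda — scores: B 264, C 73, D 215, A 90. Winner: B.
Plurality — first-place votes: B 50, C 6, D 51, A 0. Winner: D.
The two methods disagree.

no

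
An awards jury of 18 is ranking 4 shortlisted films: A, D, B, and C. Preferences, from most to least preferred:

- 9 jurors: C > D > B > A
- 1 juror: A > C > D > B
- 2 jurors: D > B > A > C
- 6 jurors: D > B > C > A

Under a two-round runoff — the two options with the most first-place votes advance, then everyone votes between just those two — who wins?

C

Round 1 first-place votes: A 1, D 8, B 0, C 9.
C and D advance.
Runoff: C is preferred to D by 10 voters; D by 8.
C wins the runoff.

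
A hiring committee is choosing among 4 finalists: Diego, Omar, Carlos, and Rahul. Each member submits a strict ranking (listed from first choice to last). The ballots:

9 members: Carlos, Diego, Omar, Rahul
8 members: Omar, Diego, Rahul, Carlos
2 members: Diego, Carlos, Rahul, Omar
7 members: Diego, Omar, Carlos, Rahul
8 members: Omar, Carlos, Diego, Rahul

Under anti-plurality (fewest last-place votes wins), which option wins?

Last-place votes: Diego 0, Omar 2, Carlos 8, Rahul 24.
Diego is ranked last by the fewest voters, so Diego wins.

Diego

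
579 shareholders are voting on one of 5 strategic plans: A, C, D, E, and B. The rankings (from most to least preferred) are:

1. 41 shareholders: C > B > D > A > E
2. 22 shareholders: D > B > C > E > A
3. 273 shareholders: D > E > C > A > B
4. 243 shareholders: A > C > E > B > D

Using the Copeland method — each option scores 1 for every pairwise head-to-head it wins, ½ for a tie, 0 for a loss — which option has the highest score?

A: beats B; loses to C, D, and E → score 1.
C: beats A, E, and B; loses to D → score 3.
D: beats A, C, E, and B → score 4.
E: beats A and B; loses to C and D → score 2.
B: loses to A, C, D, and E → score 0.
D has the best pairwise record.

D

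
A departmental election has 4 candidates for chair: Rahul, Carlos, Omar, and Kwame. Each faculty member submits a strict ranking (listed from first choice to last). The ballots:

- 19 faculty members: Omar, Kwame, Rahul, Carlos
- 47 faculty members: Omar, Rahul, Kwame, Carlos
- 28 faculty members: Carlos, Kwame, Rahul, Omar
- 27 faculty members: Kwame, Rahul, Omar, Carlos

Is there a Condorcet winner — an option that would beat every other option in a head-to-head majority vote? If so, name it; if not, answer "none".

Omar vs Rahul: 66–55 for Omar.
Omar vs Carlos: 93–28 for Omar.
Omar vs Kwame: 66–55 for Omar.
Omar beats every other option head-to-head.

Omar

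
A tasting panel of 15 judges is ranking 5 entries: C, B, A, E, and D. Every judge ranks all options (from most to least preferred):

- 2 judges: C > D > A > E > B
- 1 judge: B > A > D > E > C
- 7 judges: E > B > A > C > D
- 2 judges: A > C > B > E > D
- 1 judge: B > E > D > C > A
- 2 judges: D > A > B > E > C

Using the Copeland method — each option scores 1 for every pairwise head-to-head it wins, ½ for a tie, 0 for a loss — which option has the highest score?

C: beats D; loses to B, A, and E → score 1.
B: beats C, A, and D; loses to E → score 3.
A: beats C and D; loses to B and E → score 2.
E: beats C, B, A, and D → score 4.
D: loses to C, B, A, and E → score 0.
E has the best pairwise record.

E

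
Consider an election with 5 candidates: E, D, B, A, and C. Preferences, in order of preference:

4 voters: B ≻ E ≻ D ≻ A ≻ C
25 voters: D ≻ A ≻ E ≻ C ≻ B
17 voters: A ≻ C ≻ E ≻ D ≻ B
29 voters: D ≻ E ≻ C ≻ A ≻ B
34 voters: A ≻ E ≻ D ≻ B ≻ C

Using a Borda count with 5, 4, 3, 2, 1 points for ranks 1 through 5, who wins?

A

E: 4·4 + 25·3 + 17·3 + 29·4 + 34·4 = 394
D: 4·3 + 25·5 + 17·2 + 29·5 + 34·3 = 418
B: 4·5 + 25·1 + 17·1 + 29·1 + 34·2 = 159
A: 4·2 + 25·4 + 17·5 + 29·2 + 34·5 = 421
C: 4·1 + 25·2 + 17·4 + 29·3 + 34·1 = 243
A has the highest Borda score (421).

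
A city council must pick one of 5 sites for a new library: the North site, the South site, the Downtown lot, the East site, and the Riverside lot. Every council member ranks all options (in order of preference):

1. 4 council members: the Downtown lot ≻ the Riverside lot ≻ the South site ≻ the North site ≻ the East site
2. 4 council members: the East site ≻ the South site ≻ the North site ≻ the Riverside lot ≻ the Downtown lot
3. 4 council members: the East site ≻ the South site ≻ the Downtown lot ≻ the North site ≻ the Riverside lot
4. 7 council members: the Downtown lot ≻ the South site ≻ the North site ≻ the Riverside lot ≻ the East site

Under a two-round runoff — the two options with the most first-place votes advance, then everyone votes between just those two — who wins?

Round 1 first-place votes: the North site 0, the South site 0, the Downtown lot 11, the East site 8, the Riverside lot 0.
the Downtown lot and the East site advance.
Runoff: the Downtown lot is preferred to the East site by 11 voters; the East site by 8.
the Downtown lot wins the runoff.

the Downtown lot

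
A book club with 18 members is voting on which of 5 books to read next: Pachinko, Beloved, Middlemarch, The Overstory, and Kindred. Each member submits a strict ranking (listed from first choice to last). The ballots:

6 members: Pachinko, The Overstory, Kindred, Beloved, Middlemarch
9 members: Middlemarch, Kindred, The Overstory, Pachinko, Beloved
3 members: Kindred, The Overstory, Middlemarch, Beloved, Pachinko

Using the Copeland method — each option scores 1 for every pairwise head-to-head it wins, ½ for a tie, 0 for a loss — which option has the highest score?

Pachinko: beats Beloved; loses to Middlemarch, The Overstory, and Kindred → score 1.
Beloved: loses to Pachinko, Middlemarch, The Overstory, and Kindred → score 0.
Middlemarch: beats Pachinko and Beloved; ties The Overstory and Kindred → score 3.
The Overstory: beats Pachinko and Beloved; ties Middlemarch; loses to Kindred → score 2.5.
Kindred: beats Pachinko, Beloved, and The Overstory; ties Middlemarch → score 3.5.
Kindred has the best pairwise record.

Kindred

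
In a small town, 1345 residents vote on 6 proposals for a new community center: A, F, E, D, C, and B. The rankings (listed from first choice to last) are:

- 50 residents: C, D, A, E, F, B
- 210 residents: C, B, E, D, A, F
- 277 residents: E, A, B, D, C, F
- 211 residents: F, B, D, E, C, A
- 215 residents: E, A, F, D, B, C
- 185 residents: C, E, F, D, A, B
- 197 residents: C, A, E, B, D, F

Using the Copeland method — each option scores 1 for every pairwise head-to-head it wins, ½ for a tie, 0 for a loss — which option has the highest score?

A: beats F, D, and B; loses to E and C → score 3.
F: loses to A, E, D, C, and B → score 0.
E: beats A, F, D, C, and B → score 5.
D: beats F and C; loses to A, E, and B → score 2.
C: beats A and F; loses to E, D, and B → score 2.
B: beats F, D, and C; loses to A and E → score 3.
E has the best pairwise record.

E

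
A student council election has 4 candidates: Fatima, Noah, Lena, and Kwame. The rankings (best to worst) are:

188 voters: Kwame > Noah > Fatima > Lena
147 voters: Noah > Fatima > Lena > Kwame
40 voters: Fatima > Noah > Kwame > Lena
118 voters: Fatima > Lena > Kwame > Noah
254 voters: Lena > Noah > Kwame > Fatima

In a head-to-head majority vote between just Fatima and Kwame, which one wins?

Kwame

Voters preferring Fatima to Kwame: 305; preferring Kwame to Fatima: 442.
Kwame wins the head-to-head.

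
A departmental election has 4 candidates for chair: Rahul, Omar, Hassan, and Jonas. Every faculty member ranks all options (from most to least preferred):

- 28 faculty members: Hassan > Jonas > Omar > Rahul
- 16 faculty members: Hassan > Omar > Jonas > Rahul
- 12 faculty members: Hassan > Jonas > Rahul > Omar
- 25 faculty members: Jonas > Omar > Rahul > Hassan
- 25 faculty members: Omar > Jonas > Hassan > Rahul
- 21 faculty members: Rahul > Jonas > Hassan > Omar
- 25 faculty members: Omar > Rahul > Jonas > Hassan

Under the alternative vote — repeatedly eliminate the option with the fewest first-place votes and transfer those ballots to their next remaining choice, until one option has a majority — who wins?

Hassan

Round 1: Rahul 21, Omar 50, Hassan 56, Jonas 25. Eliminate Rahul.
Round 2: Omar 50, Hassan 56, Jonas 46. Eliminate Jonas.
Round 3: Omar 75, Hassan 77. Hassan has a majority.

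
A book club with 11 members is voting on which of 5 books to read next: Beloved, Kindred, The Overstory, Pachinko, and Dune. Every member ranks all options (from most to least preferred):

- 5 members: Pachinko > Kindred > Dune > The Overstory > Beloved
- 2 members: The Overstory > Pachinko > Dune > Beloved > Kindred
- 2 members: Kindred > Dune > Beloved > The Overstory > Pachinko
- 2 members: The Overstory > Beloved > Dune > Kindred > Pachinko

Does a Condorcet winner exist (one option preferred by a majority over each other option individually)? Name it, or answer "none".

none

Checking pairwise contests:
Kindred beats Beloved 7–4.
Pachinko beats Kindred 7–4.
Kindred beats The Overstory 7–4.
The Overstory beats Pachinko 6–5.
Kindred beats Dune 7–4.
Every option loses at least one head-to-head, so there is no Condorcet winner.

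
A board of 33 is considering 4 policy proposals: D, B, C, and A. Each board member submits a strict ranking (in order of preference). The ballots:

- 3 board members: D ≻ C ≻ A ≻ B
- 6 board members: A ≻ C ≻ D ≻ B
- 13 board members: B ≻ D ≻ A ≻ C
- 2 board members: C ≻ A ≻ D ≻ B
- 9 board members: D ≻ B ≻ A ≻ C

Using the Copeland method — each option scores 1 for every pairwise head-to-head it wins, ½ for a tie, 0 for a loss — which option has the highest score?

D

D: beats B, C, and A → score 3.
B: beats C and A; loses to D → score 2.
C: loses to D, B, and A → score 0.
A: beats C; loses to D and B → score 1.
D has the best pairwise record.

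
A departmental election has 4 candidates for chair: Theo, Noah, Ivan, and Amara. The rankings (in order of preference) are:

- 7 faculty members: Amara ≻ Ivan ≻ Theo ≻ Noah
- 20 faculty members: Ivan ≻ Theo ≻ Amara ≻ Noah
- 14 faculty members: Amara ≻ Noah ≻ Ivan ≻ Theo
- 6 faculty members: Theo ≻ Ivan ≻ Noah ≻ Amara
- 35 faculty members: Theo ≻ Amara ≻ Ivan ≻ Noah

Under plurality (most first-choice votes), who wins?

Theo

First-place votes: Theo 41, Noah 0, Ivan 20, Amara 21.
Theo has the most first-place votes.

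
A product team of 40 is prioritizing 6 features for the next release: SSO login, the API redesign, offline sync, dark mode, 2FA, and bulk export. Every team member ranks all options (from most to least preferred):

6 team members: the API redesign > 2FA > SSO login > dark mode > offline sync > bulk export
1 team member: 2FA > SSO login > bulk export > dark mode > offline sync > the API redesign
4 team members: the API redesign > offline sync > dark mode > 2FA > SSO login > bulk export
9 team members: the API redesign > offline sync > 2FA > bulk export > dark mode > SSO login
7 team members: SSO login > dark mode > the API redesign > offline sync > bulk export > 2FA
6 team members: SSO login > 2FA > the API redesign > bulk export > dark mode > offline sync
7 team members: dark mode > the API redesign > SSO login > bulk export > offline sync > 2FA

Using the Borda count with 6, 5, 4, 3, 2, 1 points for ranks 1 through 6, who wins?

SSO login: 6·4 + 1·5 + 4·2 + 9·1 + 7·6 + 6·6 + 7·4 = 152
the API redesign: 6·6 + 1·1 + 4·6 + 9·6 + 7·4 + 6·4 + 7·5 = 202
offline sync: 6·2 + 1·2 + 4·5 + 9·5 + 7·3 + 6·1 + 7·2 = 120
dark mode: 6·3 + 1·3 + 4·4 + 9·2 + 7·5 + 6·2 + 7·6 = 144
2FA: 6·5 + 1·6 + 4·3 + 9·4 + 7·1 + 6·5 + 7·1 = 128
bulk export: 6·1 + 1·4 + 4·1 + 9·3 + 7·2 + 6·3 + 7·3 = 94
the API redesign has the highest Borda score (202).

the API redesign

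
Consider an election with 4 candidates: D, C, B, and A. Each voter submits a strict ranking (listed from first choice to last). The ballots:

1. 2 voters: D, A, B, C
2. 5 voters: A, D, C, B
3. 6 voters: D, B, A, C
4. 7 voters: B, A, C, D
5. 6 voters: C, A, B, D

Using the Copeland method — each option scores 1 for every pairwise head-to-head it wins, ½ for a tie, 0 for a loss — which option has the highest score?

A

D: ties C and B; loses to A → score 1.
C: ties D; loses to B and A → score 0.5.
B: beats C; ties D and A → score 2.
A: beats D and C; ties B → score 2.5.
A has the best pairwise record.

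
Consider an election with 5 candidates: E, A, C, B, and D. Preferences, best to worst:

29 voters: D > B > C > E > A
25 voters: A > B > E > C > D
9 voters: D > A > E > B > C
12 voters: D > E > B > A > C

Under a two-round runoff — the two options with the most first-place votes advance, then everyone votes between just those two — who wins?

Round 1 first-place votes: E 0, A 25, C 0, B 0, D 50.
D and A advance.
Runoff: D is preferred to A by 50 voters; A by 25.
D wins the runoff.

D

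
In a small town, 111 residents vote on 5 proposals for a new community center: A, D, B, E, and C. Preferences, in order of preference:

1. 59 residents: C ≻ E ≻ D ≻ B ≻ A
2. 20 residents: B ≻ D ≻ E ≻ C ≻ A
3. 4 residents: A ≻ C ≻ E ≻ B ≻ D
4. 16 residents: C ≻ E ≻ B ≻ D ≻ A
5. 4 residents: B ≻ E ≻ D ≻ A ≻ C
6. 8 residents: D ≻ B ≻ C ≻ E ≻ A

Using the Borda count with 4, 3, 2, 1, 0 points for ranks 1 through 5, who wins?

A: 59·0 + 20·0 + 4·4 + 16·0 + 4·1 + 8·0 = 20
D: 59·2 + 20·3 + 4·0 + 16·1 + 4·2 + 8·4 = 234
B: 59·1 + 20·4 + 4·1 + 16·2 + 4·4 + 8·3 = 215
E: 59·3 + 20·2 + 4·2 + 16·3 + 4·3 + 8·1 = 293
C: 59·4 + 20·1 + 4·3 + 16·4 + 4·0 + 8·2 = 348
C has the highest Borda score (348).

C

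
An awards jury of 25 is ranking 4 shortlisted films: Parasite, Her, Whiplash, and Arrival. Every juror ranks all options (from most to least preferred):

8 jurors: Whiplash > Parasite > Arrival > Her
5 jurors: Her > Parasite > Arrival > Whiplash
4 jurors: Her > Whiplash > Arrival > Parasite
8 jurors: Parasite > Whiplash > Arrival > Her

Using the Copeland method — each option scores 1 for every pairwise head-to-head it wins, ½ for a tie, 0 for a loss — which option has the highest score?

Parasite

Parasite: beats Her, Whiplash, and Arrival → score 3.
Her: loses to Parasite, Whiplash, and Arrival → score 0.
Whiplash: beats Her and Arrival; loses to Parasite → score 2.
Arrival: beats Her; loses to Parasite and Whiplash → score 1.
Parasite has the best pairwise record.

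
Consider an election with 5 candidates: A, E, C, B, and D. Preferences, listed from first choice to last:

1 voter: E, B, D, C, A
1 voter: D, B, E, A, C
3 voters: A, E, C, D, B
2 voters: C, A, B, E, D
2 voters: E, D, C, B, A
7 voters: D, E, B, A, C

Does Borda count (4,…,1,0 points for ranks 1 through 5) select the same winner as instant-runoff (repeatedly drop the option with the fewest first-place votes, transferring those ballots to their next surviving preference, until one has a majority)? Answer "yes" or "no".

no

Borda — scores: A 26, E 46, C 19, B 26, D 43. Winner: E.
Instant-runoff — R1 A 3, E 3, C 2, B 0, D 8 (B out); R2 A 3, E 3, C 2, D 8 (C out); R3 A 5, E 3, D 8 (E out); R4 A 5, D 11 (D winner). Winner: D.
The two methods disagree.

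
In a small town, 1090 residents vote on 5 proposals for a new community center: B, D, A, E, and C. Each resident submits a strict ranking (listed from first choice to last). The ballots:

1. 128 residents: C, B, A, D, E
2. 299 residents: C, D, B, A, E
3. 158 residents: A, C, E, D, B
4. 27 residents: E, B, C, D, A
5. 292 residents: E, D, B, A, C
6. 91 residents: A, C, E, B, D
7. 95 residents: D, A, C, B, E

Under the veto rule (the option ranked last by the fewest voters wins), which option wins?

A

Last-place votes: B 158, D 91, A 27, E 522, C 292.
A is ranked last by the fewest voters, so A wins.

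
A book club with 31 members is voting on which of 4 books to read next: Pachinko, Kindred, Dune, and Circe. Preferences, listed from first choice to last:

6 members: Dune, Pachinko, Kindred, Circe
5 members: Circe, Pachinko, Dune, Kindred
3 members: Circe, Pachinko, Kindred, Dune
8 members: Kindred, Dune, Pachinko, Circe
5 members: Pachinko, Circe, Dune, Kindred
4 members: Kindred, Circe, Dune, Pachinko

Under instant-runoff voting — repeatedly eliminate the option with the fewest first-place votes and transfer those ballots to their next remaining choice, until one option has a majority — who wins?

Kindred

Round 1: Pachinko 5, Kindred 12, Dune 6, Circe 8. Eliminate Pachinko.
Round 2: Kindred 12, Dune 6, Circe 13. Eliminate Dune.
Round 3: Kindred 18, Circe 13. Kindred has a majority.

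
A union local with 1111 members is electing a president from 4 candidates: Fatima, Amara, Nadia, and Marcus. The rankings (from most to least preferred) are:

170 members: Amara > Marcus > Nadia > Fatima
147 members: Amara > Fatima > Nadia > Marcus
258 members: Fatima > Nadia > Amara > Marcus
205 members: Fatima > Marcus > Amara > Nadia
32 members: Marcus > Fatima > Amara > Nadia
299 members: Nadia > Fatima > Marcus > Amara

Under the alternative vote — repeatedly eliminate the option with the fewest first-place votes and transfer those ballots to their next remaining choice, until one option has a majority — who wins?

Round 1: Fatima 463, Amara 317, Nadia 299, Marcus 32. Eliminate Marcus.
Round 2: Fatima 495, Amara 317, Nadia 299. Eliminate Nadia.
Round 3: Fatima 794, Amara 317. Fatima has a majority.

Fatima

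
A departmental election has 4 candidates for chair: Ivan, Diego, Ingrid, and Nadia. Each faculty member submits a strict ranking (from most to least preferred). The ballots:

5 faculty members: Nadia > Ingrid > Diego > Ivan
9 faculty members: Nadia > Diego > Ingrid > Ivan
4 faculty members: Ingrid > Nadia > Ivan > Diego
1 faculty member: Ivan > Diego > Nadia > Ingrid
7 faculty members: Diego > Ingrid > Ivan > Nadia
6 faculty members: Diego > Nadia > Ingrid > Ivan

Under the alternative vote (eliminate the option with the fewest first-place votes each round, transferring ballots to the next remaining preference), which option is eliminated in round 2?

Round 1: Ivan 1, Diego 13, Ingrid 4, Nadia 14. Eliminate Ivan.
Round 2: Diego 14, Ingrid 4, Nadia 14. Eliminate Ingrid.

Ingrid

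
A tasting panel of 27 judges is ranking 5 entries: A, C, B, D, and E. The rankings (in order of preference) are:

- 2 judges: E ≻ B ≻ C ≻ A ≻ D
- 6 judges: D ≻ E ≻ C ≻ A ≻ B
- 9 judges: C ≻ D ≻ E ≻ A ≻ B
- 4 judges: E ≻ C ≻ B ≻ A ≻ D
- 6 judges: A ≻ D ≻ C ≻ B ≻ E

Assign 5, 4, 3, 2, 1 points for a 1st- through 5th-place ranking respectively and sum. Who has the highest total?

A: 2·2 + 6·2 + 9·2 + 4·2 + 6·5 = 72
C: 2·3 + 6·3 + 9·5 + 4·4 + 6·3 = 103
B: 2·4 + 6·1 + 9·1 + 4·3 + 6·2 = 47
D: 2·1 + 6·5 + 9·4 + 4·1 + 6·4 = 96
E: 2·5 + 6·4 + 9·3 + 4·5 + 6·1 = 87
C has the highest Borda score (103).

C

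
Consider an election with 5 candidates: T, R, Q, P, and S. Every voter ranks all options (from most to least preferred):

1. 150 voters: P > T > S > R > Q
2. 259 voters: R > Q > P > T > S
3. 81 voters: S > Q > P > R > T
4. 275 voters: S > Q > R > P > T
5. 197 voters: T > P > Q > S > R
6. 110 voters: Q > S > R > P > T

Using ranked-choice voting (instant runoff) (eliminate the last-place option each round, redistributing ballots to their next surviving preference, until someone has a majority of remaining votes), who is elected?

Round 1: T 197, R 259, Q 110, P 150, S 356. Eliminate Q.
Round 2: T 197, R 259, P 150, S 466. Eliminate P.
Round 3: T 347, R 259, S 466. Eliminate R.
Round 4: T 606, S 466. T has a majority.

T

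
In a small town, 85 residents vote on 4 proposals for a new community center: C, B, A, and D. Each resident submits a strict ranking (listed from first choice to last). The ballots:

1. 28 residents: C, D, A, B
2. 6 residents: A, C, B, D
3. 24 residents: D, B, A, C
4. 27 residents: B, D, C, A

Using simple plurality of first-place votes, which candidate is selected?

First-place votes: C 28, B 27, A 6, D 24.
C has the most first-place votes.

C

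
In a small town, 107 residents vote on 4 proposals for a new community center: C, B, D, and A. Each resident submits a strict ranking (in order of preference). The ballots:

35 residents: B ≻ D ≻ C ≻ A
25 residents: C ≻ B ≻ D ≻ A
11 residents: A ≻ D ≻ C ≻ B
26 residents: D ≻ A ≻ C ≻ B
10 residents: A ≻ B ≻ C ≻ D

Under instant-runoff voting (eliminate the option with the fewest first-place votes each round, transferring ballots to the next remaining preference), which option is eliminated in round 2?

Round 1: C 25, B 35, D 26, A 21. Eliminate A.
Round 2: C 25, B 45, D 37. Eliminate C.

C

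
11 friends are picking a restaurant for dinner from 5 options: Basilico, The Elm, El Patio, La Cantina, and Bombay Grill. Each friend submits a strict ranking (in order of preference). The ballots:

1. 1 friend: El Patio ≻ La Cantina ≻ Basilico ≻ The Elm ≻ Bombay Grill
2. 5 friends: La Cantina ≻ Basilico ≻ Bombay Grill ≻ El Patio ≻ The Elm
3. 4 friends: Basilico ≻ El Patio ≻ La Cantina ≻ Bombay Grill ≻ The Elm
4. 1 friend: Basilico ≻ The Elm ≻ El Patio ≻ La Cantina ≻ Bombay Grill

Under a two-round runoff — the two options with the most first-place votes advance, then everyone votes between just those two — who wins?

La Cantina

Round 1 first-place votes: Basilico 5, The Elm 0, El Patio 1, La Cantina 5, Bombay Grill 0.
Basilico and La Cantina advance.
Runoff: Basilico is preferred to La Cantina by 5 voters; La Cantina by 6.
La Cantina wins the runoff.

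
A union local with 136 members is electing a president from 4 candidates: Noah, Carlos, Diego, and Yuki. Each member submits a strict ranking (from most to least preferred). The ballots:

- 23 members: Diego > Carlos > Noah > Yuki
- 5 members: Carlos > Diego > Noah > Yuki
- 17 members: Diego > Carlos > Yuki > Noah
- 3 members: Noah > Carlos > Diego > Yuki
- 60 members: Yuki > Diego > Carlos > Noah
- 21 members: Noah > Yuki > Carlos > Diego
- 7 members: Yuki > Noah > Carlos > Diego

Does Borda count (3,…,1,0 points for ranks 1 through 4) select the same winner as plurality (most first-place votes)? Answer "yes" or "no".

Borda — scores: Noah 114, Carlos 189, Diego 253, Yuki 260. Winner: Yuki.
Plurality — first-place votes: Noah 24, Carlos 5, Diego 40, Yuki 67. Winner: Yuki.
The two methods agree.

yes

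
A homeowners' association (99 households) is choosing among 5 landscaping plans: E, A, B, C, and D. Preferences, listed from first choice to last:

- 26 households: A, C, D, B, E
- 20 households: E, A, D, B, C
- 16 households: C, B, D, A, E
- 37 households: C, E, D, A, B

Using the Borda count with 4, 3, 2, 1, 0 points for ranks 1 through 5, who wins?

E: 26·0 + 20·4 + 16·0 + 37·3 = 191
A: 26·4 + 20·3 + 16·1 + 37·1 = 217
B: 26·1 + 20·1 + 16·3 + 37·0 = 94
C: 26·3 + 20·0 + 16·4 + 37·4 = 290
D: 26·2 + 20·2 + 16·2 + 37·2 = 198
C has the highest Borda score (290).

C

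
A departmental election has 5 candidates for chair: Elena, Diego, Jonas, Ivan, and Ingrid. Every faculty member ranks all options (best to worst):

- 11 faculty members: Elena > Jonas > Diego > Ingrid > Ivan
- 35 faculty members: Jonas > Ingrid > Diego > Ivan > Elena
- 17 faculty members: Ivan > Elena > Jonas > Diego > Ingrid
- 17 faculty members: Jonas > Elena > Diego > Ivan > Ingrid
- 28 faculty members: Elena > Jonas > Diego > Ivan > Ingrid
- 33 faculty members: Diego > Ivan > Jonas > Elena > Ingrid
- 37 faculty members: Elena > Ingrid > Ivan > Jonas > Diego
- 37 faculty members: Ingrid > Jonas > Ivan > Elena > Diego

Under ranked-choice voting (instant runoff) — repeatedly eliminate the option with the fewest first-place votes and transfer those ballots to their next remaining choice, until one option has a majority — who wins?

Round 1: Elena 76, Diego 33, Jonas 52, Ivan 17, Ingrid 37. Eliminate Ivan.
Round 2: Elena 93, Diego 33, Jonas 52, Ingrid 37. Eliminate Diego.
Round 3: Elena 93, Jonas 85, Ingrid 37. Eliminate Ingrid.
Round 4: Elena 93, Jonas 122. Jonas has a majority.

Jonas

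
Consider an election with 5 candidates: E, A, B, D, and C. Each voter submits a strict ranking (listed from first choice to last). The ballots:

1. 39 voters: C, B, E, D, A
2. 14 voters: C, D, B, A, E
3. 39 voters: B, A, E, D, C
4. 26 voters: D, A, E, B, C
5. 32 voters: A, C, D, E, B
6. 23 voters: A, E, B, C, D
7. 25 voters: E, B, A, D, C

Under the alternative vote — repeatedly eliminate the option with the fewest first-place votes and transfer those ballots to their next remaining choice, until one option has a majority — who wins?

Round 1: E 25, A 55, B 39, D 26, C 53. Eliminate E.
Round 2: A 55, B 64, D 26, C 53. Eliminate D.
Round 3: A 81, B 64, C 53. Eliminate C.
Round 4: A 81, B 117. B has a majority.

B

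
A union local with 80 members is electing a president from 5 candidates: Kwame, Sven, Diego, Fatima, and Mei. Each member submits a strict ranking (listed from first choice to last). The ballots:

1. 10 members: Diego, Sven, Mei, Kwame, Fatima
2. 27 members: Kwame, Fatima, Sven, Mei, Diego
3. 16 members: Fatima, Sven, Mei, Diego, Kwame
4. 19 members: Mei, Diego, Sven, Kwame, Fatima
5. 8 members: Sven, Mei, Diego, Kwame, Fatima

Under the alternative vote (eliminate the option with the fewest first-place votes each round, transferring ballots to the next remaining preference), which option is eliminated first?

Round 1: Kwame 27, Sven 8, Diego 10, Fatima 16, Mei 19. Eliminate Sven.

Sven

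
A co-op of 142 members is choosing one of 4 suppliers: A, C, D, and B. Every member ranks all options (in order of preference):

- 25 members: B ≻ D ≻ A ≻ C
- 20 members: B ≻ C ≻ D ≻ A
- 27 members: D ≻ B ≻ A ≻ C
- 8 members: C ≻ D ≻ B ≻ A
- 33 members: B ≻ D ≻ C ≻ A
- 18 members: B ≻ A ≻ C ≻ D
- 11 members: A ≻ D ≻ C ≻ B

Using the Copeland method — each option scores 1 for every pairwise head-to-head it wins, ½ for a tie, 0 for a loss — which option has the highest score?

B

A: beats C; loses to D and B → score 1.
C: loses to A, D, and B → score 0.
D: beats A and C; loses to B → score 2.
B: beats A, C, and D → score 3.
B has the best pairwise record.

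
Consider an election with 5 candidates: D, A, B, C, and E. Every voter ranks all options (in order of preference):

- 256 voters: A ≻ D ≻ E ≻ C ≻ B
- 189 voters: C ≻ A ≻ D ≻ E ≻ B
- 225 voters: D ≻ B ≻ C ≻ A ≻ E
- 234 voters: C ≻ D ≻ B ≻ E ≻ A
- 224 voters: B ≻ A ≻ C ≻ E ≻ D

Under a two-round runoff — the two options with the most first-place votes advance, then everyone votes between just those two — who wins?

Round 1 first-place votes: D 225, A 256, B 224, C 423, E 0.
C and A advance.
Runoff: C is preferred to A by 648 voters; A by 480.
C wins the runoff.

C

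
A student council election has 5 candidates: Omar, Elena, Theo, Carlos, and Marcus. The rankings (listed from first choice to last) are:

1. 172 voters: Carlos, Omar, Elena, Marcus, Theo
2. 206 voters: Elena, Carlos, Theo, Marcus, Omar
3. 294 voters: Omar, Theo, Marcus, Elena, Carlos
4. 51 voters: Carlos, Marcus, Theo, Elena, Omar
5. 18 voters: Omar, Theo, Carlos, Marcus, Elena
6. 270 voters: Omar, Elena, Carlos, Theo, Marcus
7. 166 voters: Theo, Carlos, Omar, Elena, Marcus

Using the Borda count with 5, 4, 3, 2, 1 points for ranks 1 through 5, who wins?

Omar: 172·4 + 206·1 + 294·5 + 51·1 + 18·5 + 270·5 + 166·3 = 4353
Elena: 172·3 + 206·5 + 294·2 + 51·2 + 18·1 + 270·4 + 166·2 = 3666
Theo: 172·1 + 206·3 + 294·4 + 51·3 + 18·4 + 270·2 + 166·5 = 3561
Carlos: 172·5 + 206·4 + 294·1 + 51·5 + 18·3 + 270·3 + 166·4 = 3761
Marcus: 172·2 + 206·2 + 294·3 + 51·4 + 18·2 + 270·1 + 166·1 = 2314
Omar has the highest Borda score (4353).

Omar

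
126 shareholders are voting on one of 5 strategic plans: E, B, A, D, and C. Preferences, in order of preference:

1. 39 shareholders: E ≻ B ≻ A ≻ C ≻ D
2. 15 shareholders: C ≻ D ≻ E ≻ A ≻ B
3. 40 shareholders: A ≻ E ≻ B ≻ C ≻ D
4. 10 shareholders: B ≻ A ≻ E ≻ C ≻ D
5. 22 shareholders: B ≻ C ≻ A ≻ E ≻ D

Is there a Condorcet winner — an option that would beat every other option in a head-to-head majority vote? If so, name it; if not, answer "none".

Checking pairwise contests:
A beats E 72–54.
E beats B 94–32.
B beats A 71–55.
E beats D 111–15.
E beats C 89–37.
Every option loses at least one head-to-head, so there is no Condorcet winner.

none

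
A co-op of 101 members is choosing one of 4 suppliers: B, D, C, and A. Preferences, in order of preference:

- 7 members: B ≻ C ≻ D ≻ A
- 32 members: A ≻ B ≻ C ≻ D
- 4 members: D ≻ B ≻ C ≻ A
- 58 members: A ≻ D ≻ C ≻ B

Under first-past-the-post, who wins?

A

First-place votes: B 7, D 4, C 0, A 90.
A has the most first-place votes.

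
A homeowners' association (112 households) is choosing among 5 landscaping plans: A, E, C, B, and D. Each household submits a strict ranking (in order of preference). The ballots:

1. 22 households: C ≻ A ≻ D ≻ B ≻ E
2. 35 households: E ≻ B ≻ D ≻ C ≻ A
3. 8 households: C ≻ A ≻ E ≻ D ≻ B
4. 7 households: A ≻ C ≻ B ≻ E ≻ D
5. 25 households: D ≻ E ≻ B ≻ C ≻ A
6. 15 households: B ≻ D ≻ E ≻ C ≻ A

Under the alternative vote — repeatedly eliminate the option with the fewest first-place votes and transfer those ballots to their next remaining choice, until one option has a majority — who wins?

D

Round 1: A 7, E 35, C 30, B 15, D 25. Eliminate A.
Round 2: E 35, C 37, B 15, D 25. Eliminate B.
Round 3: E 35, C 37, D 40. Eliminate E.
Round 4: C 37, D 75. D has a majority.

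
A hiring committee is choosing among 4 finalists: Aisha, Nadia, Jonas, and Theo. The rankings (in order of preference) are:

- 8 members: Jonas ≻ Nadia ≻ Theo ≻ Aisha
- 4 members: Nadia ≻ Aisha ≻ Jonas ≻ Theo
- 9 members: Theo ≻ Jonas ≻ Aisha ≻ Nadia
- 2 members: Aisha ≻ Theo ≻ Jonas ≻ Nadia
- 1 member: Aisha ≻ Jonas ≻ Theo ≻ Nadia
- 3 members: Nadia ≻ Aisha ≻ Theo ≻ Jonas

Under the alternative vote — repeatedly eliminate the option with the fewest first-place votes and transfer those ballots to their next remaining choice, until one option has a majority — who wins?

Round 1: Aisha 3, Nadia 7, Jonas 8, Theo 9. Eliminate Aisha.
Round 2: Nadia 7, Jonas 9, Theo 11. Eliminate Nadia.
Round 3: Jonas 13, Theo 14. Theo has a majority.

Theo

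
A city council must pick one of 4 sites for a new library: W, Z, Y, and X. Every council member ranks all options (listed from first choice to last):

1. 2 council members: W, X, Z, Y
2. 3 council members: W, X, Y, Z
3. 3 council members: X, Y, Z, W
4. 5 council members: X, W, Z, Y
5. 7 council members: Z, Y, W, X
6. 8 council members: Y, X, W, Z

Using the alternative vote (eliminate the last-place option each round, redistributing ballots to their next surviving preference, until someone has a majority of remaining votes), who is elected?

Round 1: W 5, Z 7, Y 8, X 8. Eliminate W.
Round 2: Z 7, Y 8, X 13. Eliminate Z.
Round 3: Y 15, X 13. Y has a majority.

Y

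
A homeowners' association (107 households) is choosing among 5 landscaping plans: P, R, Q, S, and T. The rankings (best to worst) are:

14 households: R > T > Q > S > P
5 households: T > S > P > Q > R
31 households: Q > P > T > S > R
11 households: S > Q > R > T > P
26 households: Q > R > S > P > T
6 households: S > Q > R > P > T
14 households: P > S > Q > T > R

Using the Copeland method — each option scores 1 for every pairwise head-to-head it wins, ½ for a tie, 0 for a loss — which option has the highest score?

Q

P: beats T; loses to R, Q, and S → score 1.
R: beats P and T; loses to Q and S → score 2.
Q: beats P, R, S, and T → score 4.
S: beats P, R, and T; loses to Q → score 3.
T: loses to P, R, Q, and S → score 0.
Q has the best pairwise record.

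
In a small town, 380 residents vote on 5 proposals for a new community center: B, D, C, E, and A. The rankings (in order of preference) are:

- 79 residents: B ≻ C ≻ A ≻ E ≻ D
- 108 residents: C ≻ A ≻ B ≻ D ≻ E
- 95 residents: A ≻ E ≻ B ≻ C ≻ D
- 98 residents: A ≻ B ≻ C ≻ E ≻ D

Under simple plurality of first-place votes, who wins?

First-place votes: B 79, D 0, C 108, E 0, A 193.
A has the most first-place votes.

A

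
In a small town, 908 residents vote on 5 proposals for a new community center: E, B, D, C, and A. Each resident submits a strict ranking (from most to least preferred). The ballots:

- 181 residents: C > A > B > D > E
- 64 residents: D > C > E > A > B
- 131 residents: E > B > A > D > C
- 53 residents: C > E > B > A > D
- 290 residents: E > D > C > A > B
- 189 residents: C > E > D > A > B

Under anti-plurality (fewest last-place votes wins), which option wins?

Last-place votes: E 181, B 543, D 53, C 131, A 0.
A is ranked last by the fewest voters, so A wins.

A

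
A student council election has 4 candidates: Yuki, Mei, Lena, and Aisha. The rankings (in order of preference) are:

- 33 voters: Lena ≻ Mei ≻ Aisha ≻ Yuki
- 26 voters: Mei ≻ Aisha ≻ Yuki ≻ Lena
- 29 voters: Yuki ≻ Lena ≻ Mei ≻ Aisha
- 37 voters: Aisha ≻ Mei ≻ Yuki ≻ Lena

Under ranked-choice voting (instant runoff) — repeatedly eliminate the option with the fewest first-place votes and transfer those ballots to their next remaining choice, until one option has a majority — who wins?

Aisha

Round 1: Yuki 29, Mei 26, Lena 33, Aisha 37. Eliminate Mei.
Round 2: Yuki 29, Lena 33, Aisha 63. Aisha has a majority.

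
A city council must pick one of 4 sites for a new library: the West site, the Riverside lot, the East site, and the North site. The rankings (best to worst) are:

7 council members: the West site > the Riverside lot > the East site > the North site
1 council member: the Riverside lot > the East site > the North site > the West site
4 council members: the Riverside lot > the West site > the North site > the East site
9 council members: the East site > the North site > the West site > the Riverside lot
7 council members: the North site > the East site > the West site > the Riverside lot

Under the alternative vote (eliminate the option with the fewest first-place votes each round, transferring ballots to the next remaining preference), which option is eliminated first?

Round 1: the West site 7, the Riverside lot 5, the East site 9, the North site 7. Eliminate the Riverside lot.

the Riverside lot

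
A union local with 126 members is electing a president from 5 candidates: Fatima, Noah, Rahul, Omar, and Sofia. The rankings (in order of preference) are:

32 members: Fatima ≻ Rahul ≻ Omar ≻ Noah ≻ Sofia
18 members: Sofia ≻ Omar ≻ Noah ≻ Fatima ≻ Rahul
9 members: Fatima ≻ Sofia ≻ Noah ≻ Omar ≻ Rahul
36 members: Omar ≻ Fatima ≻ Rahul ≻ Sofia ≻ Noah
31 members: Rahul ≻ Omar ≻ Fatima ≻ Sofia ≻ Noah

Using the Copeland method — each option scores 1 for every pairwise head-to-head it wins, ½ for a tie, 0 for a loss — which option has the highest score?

Omar

Fatima: beats Noah, Rahul, and Sofia; loses to Omar → score 3.
Noah: loses to Fatima, Rahul, Omar, and Sofia → score 0.
Rahul: beats Noah and Sofia; ties Omar; loses to Fatima → score 2.5.
Omar: beats Fatima, Noah, and Sofia; ties Rahul → score 3.5.
Sofia: beats Noah; loses to Fatima, Rahul, and Omar → score 1.
Omar has the best pairwise record.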